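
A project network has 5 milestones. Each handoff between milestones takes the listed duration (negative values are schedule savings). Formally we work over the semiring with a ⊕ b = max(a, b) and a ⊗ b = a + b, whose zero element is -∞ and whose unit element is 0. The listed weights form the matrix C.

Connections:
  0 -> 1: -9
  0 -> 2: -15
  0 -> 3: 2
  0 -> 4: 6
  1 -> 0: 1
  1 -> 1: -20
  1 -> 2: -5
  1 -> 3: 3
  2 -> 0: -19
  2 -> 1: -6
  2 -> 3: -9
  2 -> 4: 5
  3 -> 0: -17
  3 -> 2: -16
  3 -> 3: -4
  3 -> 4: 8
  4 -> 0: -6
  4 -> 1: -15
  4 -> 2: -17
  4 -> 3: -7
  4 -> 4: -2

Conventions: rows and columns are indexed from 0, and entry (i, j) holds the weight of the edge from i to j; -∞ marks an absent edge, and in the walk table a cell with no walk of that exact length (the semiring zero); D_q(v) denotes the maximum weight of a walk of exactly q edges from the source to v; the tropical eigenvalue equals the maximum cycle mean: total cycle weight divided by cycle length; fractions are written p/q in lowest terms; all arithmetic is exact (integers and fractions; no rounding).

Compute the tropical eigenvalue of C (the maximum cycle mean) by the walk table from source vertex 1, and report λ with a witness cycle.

q=0: [-∞, 0, -∞, -∞, -∞]
q=1: [1, -20, -5, 3, -∞]
q=2: [-14, -8, -13, 3, 11]
q=3: [5, -4, -6, 4, 11]
q=4: [5, -4, -6, 7, 12]
q=5: [6, -3, -5, 7, 15]
Optimal cycle mean attained by: cycle 0->3->4->0, total 2 + 8 + (-6), length 3.
Answer: λ = 4/3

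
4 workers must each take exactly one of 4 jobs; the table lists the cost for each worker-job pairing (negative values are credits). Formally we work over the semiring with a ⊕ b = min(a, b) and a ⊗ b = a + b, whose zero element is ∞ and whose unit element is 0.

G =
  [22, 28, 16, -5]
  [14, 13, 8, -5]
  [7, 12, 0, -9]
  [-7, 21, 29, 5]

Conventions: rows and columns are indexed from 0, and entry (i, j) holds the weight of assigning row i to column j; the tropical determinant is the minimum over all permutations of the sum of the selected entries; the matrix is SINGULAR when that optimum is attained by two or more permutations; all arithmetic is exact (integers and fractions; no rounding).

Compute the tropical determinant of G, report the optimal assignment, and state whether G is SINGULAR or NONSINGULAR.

σ = (0, 1, 2, 3): 22 + 13 + 0 + 5 = 40
σ = (0, 1, 3, 2): 22 + 13 + (-9) + 29 = 55
σ = (0, 2, 1, 3): 22 + 8 + 12 + 5 = 47
σ = (0, 2, 3, 1): 22 + 8 + (-9) + 21 = 42
σ = (0, 3, 1, 2): 22 + (-5) + 12 + 29 = 58
σ = (0, 3, 2, 1): 22 + (-5) + 0 + 21 = 38
σ = (1, 0, 2, 3): 28 + 14 + 0 + 5 = 47
σ = (1, 0, 3, 2): 28 + 14 + (-9) + 29 = 62
σ = (1, 2, 0, 3): 28 + 8 + 7 + 5 = 48
σ = (1, 2, 3, 0): 28 + 8 + (-9) + (-7) = 20
σ = (1, 3, 0, 2): 28 + (-5) + 7 + 29 = 59
σ = (1, 3, 2, 0): 28 + (-5) + 0 + (-7) = 16
σ = (2, 0, 1, 3): 16 + 14 + 12 + 5 = 47
σ = (2, 0, 3, 1): 16 + 14 + (-9) + 21 = 42
σ = (2, 1, 0, 3): 16 + 13 + 7 + 5 = 41
σ = (2, 1, 3, 0): 16 + 13 + (-9) + (-7) = 13
σ = (2, 3, 0, 1): 16 + (-5) + 7 + 21 = 39
σ = (2, 3, 1, 0): 16 + (-5) + 12 + (-7) = 16
σ = (3, 0, 1, 2): (-5) + 14 + 12 + 29 = 50
σ = (3, 0, 2, 1): (-5) + 14 + 0 + 21 = 30
σ = (3, 1, 0, 2): (-5) + 13 + 7 + 29 = 44
σ = (3, 1, 2, 0): (-5) + 13 + 0 + (-7) = 1
σ = (3, 2, 0, 1): (-5) + 8 + 7 + 21 = 31
σ = (3, 2, 1, 0): (-5) + 8 + 12 + (-7) = 8
Optimal value attained by: σ = (3, 1, 2, 0).
Answer: det⊕(G) = 1; verdict: NONSINGULAR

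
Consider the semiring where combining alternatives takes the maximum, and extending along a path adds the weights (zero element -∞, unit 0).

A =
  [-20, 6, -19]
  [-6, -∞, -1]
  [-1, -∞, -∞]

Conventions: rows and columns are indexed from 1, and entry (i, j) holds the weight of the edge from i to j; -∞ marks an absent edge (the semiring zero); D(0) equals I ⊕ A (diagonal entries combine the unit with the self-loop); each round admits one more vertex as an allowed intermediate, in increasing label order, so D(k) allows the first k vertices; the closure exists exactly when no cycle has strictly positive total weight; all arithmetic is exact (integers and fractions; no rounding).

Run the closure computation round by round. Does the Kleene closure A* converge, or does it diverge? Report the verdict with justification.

D(0):
  [0, 6, -19]
  [-6, 0, -1]
  [-1, -∞, 0]
D(1):
  [0, 6, -19]
  [-6, 0, -1]
  [-1, 5, 0]
Detection: at round 2, diagonal entry (3, 3) turns strictly positive.
Key observation: the cycle 3->1->2->3 has total weight (-1) + 6 + (-1), which is strictly positive.
Answer: DIVERGES — positive cycle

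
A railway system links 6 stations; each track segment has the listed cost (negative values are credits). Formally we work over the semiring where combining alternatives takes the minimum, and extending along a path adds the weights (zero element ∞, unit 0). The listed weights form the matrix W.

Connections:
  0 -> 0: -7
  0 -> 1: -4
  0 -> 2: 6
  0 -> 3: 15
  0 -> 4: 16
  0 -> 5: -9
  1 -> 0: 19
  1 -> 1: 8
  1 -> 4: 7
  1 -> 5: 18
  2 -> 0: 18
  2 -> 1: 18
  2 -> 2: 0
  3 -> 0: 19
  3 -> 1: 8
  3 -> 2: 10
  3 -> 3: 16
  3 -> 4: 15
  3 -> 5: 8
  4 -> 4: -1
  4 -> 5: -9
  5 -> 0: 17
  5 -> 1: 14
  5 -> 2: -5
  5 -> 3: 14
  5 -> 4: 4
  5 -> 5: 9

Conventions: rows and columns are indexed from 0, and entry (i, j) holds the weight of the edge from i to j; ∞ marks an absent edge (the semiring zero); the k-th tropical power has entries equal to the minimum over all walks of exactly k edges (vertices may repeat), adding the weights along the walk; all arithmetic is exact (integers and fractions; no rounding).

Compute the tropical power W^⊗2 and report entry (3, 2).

W^⊗2:
  [-14, -11, -14, 5, -5, -16]
  [12, 15, 13, 32, 6, -2]
  [11, 14, 0, 33, 25, 9]
  [12, 15, 3, 22, 12, 6]
  [8, 5, -14, 5, -5, -10]
  [10, 13, -5, 23, 3, -5]
Key observation: the optimum is the walk 3->5->2, with weight 8 + (-5) = 3.
Optimal value attained by: walk 3->5->2.
Answer: (W^⊗2)[3][2] = 3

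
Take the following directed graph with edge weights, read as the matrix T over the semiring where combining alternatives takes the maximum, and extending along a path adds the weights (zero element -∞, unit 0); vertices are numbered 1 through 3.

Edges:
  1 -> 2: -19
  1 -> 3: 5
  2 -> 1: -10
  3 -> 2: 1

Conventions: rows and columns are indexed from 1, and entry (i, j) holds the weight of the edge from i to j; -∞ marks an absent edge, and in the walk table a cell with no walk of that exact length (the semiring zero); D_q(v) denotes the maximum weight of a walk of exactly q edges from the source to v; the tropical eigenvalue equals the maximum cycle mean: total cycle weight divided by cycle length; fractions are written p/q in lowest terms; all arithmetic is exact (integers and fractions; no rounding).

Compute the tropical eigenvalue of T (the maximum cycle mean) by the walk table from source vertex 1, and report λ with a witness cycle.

q=0: [0, -∞, -∞]
q=1: [-∞, -19, 5]
q=2: [-29, 6, -∞]
q=3: [-4, -48, -24]
Optimal cycle mean attained by: cycle 1->3->2->1, total 5 + 1 + (-10), length 3.
Answer: λ = -4/3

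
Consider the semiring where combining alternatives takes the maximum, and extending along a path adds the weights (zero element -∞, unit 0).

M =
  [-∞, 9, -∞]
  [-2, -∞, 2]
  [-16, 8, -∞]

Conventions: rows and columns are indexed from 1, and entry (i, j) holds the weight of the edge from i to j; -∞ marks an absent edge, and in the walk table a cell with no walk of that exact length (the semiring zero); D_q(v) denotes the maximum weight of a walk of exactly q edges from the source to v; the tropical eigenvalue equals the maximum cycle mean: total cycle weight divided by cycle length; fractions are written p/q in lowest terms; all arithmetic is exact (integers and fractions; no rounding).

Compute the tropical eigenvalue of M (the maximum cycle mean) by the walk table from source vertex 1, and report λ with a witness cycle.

q=0: [0, -∞, -∞]
q=1: [-∞, 9, -∞]
q=2: [7, -∞, 11]
q=3: [-5, 19, -∞]
Optimal cycle mean attained by: cycle 2->3->2, total 2 + 8, length 2.
Answer: λ = 5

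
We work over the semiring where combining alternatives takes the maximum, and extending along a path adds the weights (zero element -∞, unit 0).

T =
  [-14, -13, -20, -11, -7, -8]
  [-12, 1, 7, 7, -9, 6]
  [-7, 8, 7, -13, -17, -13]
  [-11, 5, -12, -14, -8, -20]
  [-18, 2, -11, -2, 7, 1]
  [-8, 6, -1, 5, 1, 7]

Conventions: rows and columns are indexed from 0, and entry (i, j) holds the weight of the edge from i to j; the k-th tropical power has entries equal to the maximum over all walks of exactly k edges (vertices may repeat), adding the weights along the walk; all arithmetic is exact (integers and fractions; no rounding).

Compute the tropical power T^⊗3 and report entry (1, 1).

T^⊗2:
  [-16, -2, -6, -3, 0, -1]
  [0, 15, 14, 11, 7, 13]
  [0, 15, 15, 15, -1, 14]
  [-7, 6, 12, 12, -1, 11]
  [-7, 9, 9, 9, 14, 8]
  [-1, 13, 13, 13, 8, 14]
T^⊗3:
  [-9, 5, 5, 5, 7, 6]
  [7, 22, 22, 22, 14, 21]
  [8, 23, 22, 22, 15, 21]
  [5, 20, 19, 16, 12, 18]
  [2, 17, 16, 16, 21, 15]
  [6, 21, 20, 20, 15, 21]
Key observation: the optimum is the walk 1->2->2->1, with weight 7 + 7 + 8 = 22.
Optimal value attained by: walk 1->2->2->1.
Answer: (T^⊗3)[1][1] = 22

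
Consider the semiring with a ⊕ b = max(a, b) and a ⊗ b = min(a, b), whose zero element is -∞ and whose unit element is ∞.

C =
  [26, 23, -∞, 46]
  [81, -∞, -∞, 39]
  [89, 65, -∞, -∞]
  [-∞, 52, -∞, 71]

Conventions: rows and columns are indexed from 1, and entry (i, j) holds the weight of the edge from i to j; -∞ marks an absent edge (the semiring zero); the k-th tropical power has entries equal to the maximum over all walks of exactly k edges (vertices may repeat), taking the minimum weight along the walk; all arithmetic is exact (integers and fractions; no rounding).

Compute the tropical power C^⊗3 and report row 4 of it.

C^⊗2:
  [26, 46, -∞, 46]
  [26, 39, -∞, 46]
  [65, 23, -∞, 46]
  [52, 52, -∞, 71]
C^⊗3:
  [46, 46, -∞, 46]
  [39, 46, -∞, 46]
  [26, 46, -∞, 46]
  [52, 52, -∞, 71]
Answer: row 4 of C^⊗3 = [52, 52, -∞, 71]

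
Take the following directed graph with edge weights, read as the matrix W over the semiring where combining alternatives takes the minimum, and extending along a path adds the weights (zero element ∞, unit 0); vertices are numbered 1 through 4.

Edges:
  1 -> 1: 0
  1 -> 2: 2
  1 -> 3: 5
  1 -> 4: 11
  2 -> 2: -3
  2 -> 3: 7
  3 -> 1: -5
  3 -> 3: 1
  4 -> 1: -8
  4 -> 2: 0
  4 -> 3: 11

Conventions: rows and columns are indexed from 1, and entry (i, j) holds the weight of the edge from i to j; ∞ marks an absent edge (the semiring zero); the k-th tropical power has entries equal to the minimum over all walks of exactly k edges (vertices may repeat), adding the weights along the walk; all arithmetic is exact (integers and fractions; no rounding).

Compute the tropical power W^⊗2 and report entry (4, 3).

W^⊗2:
  [0, -1, 5, 11]
  [2, -6, 4, ∞]
  [-5, -3, 0, 6]
  [-8, -6, -3, 3]
Key observation: the optimum is the walk 4->1->3, with weight (-8) + 5 = -3.
Optimal value attained by: walk 4->1->3.
Answer: (W^⊗2)[4][3] = -3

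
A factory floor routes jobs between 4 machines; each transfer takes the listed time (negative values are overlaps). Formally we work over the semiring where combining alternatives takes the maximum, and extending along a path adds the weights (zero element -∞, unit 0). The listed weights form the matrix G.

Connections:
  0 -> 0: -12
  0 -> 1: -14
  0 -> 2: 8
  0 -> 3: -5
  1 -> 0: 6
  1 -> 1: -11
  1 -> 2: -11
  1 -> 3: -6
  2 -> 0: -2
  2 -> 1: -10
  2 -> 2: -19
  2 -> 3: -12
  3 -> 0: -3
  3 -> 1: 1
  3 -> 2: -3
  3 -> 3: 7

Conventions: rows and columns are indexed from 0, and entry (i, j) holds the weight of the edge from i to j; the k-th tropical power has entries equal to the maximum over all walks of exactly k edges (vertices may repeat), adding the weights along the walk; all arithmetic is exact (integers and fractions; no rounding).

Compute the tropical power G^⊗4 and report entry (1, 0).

G^⊗2:
  [6, -2, -4, 2]
  [-5, -5, 14, 1]
  [-4, -11, 6, -5]
  [7, 8, 5, 14]
G^⊗3:
  [4, 3, 14, 9]
  [12, 4, 3, 8]
  [4, -4, 4, 2]
  [14, 15, 15, 21]
G^⊗4:
  [12, 10, 12, 16]
  [10, 9, 20, 15]
  [2, 3, 12, 9]
  [21, 22, 22, 28]
Key observation: the optimum is the walk 1->0->2->1->0, with weight 6 + 8 + (-10) + 6 = 10.
Optimal value attained by: walk 1->0->2->1->0.
Answer: (G^⊗4)[1][0] = 10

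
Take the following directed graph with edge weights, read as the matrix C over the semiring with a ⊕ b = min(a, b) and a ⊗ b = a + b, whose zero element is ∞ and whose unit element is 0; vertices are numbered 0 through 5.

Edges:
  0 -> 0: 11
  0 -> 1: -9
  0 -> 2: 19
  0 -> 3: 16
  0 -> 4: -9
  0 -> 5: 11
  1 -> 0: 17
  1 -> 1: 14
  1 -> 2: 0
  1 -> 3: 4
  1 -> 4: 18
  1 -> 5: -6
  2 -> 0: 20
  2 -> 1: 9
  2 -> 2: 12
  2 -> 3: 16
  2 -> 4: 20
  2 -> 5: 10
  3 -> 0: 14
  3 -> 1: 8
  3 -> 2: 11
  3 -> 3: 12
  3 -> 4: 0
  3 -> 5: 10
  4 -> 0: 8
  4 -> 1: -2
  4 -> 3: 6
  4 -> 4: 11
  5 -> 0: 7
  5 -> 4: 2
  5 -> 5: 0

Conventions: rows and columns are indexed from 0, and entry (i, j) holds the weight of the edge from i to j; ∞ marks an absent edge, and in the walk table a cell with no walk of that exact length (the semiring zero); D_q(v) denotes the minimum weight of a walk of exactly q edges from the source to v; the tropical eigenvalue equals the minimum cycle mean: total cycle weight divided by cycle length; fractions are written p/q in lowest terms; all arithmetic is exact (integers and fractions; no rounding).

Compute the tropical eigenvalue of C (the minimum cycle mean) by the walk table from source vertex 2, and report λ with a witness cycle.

q=0: [∞, ∞, 0, ∞, ∞, ∞]
q=1: [20, 9, 12, 16, 20, 10]
q=2: [17, 11, 9, 13, 11, 3]
q=3: [10, 8, 11, 15, 5, 3]
q=4: [10, 1, 8, 11, 1, 2]
q=5: [9, -1, 1, 5, 1, -5]
q=6: [2, -1, -1, 3, -3, -7]
Optimal cycle mean attained by: cycle 0->1->5->0, total (-9) + (-6) + 7, length 3.
Answer: λ = -8/3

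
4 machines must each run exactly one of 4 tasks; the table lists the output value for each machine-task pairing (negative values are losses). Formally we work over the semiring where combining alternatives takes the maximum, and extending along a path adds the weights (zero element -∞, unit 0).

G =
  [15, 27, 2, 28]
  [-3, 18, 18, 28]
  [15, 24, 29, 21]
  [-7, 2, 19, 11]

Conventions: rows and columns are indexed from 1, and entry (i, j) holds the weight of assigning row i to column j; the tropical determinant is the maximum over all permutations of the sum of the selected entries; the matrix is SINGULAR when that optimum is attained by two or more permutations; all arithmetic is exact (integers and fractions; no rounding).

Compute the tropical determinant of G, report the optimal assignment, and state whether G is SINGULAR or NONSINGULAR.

σ = (1, 2, 3, 4): 15 + 18 + 29 + 11 = 73
σ = (1, 2, 4, 3): 15 + 18 + 21 + 19 = 73
σ = (1, 3, 2, 4): 15 + 18 + 24 + 11 = 68
σ = (1, 3, 4, 2): 15 + 18 + 21 + 2 = 56
σ = (1, 4, 2, 3): 15 + 28 + 24 + 19 = 86
σ = (1, 4, 3, 2): 15 + 28 + 29 + 2 = 74
σ = (2, 1, 3, 4): 27 + (-3) + 29 + 11 = 64
σ = (2, 1, 4, 3): 27 + (-3) + 21 + 19 = 64
σ = (2, 3, 1, 4): 27 + 18 + 15 + 11 = 71
σ = (2, 3, 4, 1): 27 + 18 + 21 + (-7) = 59
σ = (2, 4, 1, 3): 27 + 28 + 15 + 19 = 89
σ = (2, 4, 3, 1): 27 + 28 + 29 + (-7) = 77
σ = (3, 1, 2, 4): 2 + (-3) + 24 + 11 = 34
σ = (3, 1, 4, 2): 2 + (-3) + 21 + 2 = 22
σ = (3, 2, 1, 4): 2 + 18 + 15 + 11 = 46
σ = (3, 2, 4, 1): 2 + 18 + 21 + (-7) = 34
σ = (3, 4, 1, 2): 2 + 28 + 15 + 2 = 47
σ = (3, 4, 2, 1): 2 + 28 + 24 + (-7) = 47
σ = (4, 1, 2, 3): 28 + (-3) + 24 + 19 = 68
σ = (4, 1, 3, 2): 28 + (-3) + 29 + 2 = 56
σ = (4, 2, 1, 3): 28 + 18 + 15 + 19 = 80
σ = (4, 2, 3, 1): 28 + 18 + 29 + (-7) = 68
σ = (4, 3, 1, 2): 28 + 18 + 15 + 2 = 63
σ = (4, 3, 2, 1): 28 + 18 + 24 + (-7) = 63
Optimal value attained by: σ = (2, 4, 1, 3).
Answer: det⊕(G) = 89; verdict: NONSINGULAR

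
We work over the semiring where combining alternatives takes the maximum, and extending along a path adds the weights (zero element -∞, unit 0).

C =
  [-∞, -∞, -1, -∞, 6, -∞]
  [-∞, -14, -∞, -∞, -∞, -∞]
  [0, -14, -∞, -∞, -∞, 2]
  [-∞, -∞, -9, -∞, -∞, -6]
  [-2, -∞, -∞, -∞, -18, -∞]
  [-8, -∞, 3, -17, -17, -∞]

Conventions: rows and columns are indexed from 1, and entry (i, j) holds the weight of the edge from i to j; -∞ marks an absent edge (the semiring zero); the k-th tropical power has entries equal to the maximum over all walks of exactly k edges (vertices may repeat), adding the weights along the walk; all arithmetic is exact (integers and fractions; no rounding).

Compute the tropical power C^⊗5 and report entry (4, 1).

C^⊗2:
  [4, -15, -∞, -∞, -12, 1]
  [-∞, -28, -∞, -∞, -∞, -∞]
  [-6, -28, 5, -15, 6, -∞]
  [-9, -23, -3, -23, -23, -7]
  [-20, -∞, -3, -∞, 4, -∞]
  [3, -11, -9, -∞, -2, 5]
C^⊗3:
  [-7, -29, 4, -16, 10, -∞]
  [-∞, -42, -∞, -∞, -∞, -∞]
  [5, -9, -7, -∞, 0, 7]
  [-3, -17, -4, -24, -3, -1]
  [2, -17, -21, -∞, -14, -1]
  [-3, -23, 8, -12, 9, -7]
C^⊗4:
  [8, -10, -8, -∞, -1, 6]
  [-∞, -56, -∞, -∞, -∞, -∞]
  [-1, -21, 10, -10, 11, -5]
  [-4, -18, 2, -18, 3, -2]
  [-9, -31, 2, -18, 8, -19]
  [8, -6, -4, -24, 3, 10]
C^⊗5:
  [-2, -22, 9, -11, 14, -6]
  [-∞, -70, -∞, -∞, -∞, -∞]
  [10, -4, -2, -22, 5, 12]
  [2, -12, 1, -19, 2, 4]
  [6, -12, -10, -36, -3, 4]
  [2, -18, 13, -7, 14, -2]
Key observation: the optimum is the walk 4->6->3->6->3->1, with weight (-6) + 3 + 2 + 3 + 0 = 2.
Optimal value attained by: walk 4->6->3->6->3->1.
Answer: (C^⊗5)[4][1] = 2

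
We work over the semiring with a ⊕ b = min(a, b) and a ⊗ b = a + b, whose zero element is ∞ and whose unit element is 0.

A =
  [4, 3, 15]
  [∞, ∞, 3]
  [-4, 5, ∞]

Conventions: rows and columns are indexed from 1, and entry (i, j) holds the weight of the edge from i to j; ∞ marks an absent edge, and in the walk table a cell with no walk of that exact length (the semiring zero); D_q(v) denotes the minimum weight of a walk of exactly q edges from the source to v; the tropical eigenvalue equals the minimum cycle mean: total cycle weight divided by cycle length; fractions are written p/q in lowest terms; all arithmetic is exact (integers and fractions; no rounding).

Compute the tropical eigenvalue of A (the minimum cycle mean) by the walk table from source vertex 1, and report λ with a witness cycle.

q=0: [0, ∞, ∞]
q=1: [4, 3, 15]
q=2: [8, 7, 6]
q=3: [2, 11, 10]
Optimal cycle mean attained by: cycle 1->2->3->1, total 3 + 3 + (-4), length 3.
Answer: λ = 2/3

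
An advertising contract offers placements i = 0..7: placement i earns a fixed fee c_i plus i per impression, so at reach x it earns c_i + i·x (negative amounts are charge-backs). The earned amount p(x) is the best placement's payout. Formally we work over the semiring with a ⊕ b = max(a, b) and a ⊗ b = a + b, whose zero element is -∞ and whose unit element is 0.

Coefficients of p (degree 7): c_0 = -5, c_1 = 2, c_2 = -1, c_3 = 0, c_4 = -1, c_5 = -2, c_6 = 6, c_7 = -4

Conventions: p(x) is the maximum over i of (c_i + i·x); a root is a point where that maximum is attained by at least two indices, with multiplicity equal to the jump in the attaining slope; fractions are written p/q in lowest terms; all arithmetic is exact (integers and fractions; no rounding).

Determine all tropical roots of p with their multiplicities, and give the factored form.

hull edge (i=0, c=-5) to (i=1, c=2): slope 7, span 1
hull edge (i=1, c=2) to (i=6, c=6): slope 4/5, span 5
hull edge (i=6, c=6) to (i=7, c=-4): slope -10, span 1
Factored form: p(x) = -4 ⊗ (x ⊕ (-7)) ⊗ (x ⊕ (-4/5)) ⊗ (x ⊕ (-4/5)) ⊗ (x ⊕ (-4/5)) ⊗ (x ⊕ (-4/5)) ⊗ (x ⊕ (-4/5)) ⊗ (x ⊕ 10)
Answer: roots = -7 (mult 1), -4/5 (mult 5), 10 (mult 1)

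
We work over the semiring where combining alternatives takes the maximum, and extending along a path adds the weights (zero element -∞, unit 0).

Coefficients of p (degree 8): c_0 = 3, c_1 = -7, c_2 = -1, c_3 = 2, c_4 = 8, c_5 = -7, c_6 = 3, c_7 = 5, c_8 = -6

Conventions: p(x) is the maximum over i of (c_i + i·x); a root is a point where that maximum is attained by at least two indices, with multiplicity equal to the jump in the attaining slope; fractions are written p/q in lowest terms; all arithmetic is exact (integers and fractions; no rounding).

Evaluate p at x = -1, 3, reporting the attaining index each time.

p(-1) = max(3+0·(-1)=3, -7+1·(-1)=-8, -1+2·(-1)=-3, 2+3·(-1)=-1, 8+4·(-1)=4, -7+5·(-1)=-12, 3+6·(-1)=-3, 5+7·(-1)=-2, -6+8·(-1)=-14) = 4 (attained by i=4)
p(3) = max(3+0·3=3, -7+1·3=-4, -1+2·3=5, 2+3·3=11, 8+4·3=20, -7+5·3=8, 3+6·3=21, 5+7·3=26, -6+8·3=18) = 26 (attained by i=7)
Answer: p(-1) = 4; p(3) = 26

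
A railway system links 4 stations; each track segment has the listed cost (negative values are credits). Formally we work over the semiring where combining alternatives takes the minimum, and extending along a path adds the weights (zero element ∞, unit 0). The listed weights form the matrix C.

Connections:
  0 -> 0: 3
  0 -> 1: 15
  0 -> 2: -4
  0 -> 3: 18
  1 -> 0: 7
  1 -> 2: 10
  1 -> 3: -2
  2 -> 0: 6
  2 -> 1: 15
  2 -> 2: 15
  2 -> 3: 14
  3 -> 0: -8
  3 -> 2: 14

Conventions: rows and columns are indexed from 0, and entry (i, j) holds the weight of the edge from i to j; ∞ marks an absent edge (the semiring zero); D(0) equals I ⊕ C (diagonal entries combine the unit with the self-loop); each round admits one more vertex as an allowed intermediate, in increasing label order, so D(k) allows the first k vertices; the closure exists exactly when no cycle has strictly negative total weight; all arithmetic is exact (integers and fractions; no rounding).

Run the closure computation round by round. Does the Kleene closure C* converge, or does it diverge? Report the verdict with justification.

D(0):
  [0, 15, -4, 18]
  [7, 0, 10, -2]
  [6, 15, 0, 14]
  [-8, ∞, 14, 0]
D(1):
  [0, 15, -4, 18]
  [7, 0, 3, -2]
  [6, 15, 0, 14]
  [-8, 7, -12, 0]
D(2):
  [0, 15, -4, 13]
  [7, 0, 3, -2]
  [6, 15, 0, 13]
  [-8, 7, -12, 0]
D(3):
  [0, 11, -4, 9]
  [7, 0, 3, -2]
  [6, 15, 0, 13]
  [-8, 3, -12, 0]
D(4):
  [0, 11, -4, 9]
  [-10, 0, -14, -2]
  [5, 15, 0, 13]
  [-8, 3, -12, 0]
Key observation: every diagonal entry stays at the unit through all rounds, so no improving cycle exists.
Answer: CONVERGES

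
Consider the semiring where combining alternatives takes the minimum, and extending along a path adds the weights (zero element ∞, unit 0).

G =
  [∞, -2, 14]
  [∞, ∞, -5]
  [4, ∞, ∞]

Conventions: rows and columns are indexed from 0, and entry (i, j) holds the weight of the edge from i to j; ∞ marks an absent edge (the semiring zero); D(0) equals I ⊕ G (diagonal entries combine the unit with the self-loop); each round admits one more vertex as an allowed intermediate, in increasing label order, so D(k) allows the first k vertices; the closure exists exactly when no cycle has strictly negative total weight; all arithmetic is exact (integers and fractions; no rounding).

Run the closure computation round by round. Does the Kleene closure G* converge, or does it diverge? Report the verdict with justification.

D(0):
  [0, -2, 14]
  [∞, 0, -5]
  [4, ∞, 0]
D(1):
  [0, -2, 14]
  [∞, 0, -5]
  [4, 2, 0]
Detection: at round 2, diagonal entry (2, 2) turns strictly negative.
Key observation: the cycle 2->0->1->2 has total weight 4 + (-2) + (-5), which is strictly negative.
Answer: DIVERGES — negative cycle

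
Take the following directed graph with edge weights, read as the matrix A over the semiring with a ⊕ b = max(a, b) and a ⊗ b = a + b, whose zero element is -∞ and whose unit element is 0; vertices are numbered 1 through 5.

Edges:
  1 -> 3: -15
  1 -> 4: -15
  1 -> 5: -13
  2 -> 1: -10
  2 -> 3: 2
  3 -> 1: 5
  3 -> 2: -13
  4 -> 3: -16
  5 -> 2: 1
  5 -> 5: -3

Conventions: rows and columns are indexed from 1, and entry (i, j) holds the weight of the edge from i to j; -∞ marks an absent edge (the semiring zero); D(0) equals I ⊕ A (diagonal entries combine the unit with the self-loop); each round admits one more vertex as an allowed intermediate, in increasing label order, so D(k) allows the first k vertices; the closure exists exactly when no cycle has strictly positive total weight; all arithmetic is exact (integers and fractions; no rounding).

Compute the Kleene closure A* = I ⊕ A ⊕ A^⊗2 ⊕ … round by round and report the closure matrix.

D(0):
  [0, -∞, -15, -15, -13]
  [-10, 0, 2, -∞, -∞]
  [5, -13, 0, -∞, -∞]
  [-∞, -∞, -16, 0, -∞]
  [-∞, 1, -∞, -∞, 0]
D(1):
  [0, -∞, -15, -15, -13]
  [-10, 0, 2, -25, -23]
  [5, -13, 0, -10, -8]
  [-∞, -∞, -16, 0, -∞]
  [-∞, 1, -∞, -∞, 0]
D(2):
  [0, -∞, -15, -15, -13]
  [-10, 0, 2, -25, -23]
  [5, -13, 0, -10, -8]
  [-∞, -∞, -16, 0, -∞]
  [-9, 1, 3, -24, 0]
D(3):
  [0, -28, -15, -15, -13]
  [7, 0, 2, -8, -6]
  [5, -13, 0, -10, -8]
  [-11, -29, -16, 0, -24]
  [8, 1, 3, -7, 0]
D(4):
  [0, -28, -15, -15, -13]
  [7, 0, 2, -8, -6]
  [5, -13, 0, -10, -8]
  [-11, -29, -16, 0, -24]
  [8, 1, 3, -7, 0]
D(5):
  [0, -12, -10, -15, -13]
  [7, 0, 2, -8, -6]
  [5, -7, 0, -10, -8]
  [-11, -23, -16, 0, -24]
  [8, 1, 3, -7, 0]
Answer: A* = [[0, -12, -10, -15, -13], [7, 0, 2, -8, -6], [5, -7, 0, -10, -8], [-11, -23, -16, 0, -24], [8, 1, 3, -7, 0]]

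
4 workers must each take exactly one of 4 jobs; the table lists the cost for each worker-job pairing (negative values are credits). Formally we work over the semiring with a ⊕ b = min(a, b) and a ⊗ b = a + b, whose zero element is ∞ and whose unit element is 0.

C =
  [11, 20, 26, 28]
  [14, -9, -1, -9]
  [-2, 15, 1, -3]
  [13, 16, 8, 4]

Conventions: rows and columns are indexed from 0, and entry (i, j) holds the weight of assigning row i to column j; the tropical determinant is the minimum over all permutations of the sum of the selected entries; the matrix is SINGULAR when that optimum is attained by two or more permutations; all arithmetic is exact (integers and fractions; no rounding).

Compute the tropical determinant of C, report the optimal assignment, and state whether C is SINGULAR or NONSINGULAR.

σ = (0, 1, 2, 3): 11 + (-9) + 1 + 4 = 7
σ = (0, 1, 3, 2): 11 + (-9) + (-3) + 8 = 7
σ = (0, 2, 1, 3): 11 + (-1) + 15 + 4 = 29
σ = (0, 2, 3, 1): 11 + (-1) + (-3) + 16 = 23
σ = (0, 3, 1, 2): 11 + (-9) + 15 + 8 = 25
σ = (0, 3, 2, 1): 11 + (-9) + 1 + 16 = 19
σ = (1, 0, 2, 3): 20 + 14 + 1 + 4 = 39
σ = (1, 0, 3, 2): 20 + 14 + (-3) + 8 = 39
σ = (1, 2, 0, 3): 20 + (-1) + (-2) + 4 = 21
σ = (1, 2, 3, 0): 20 + (-1) + (-3) + 13 = 29
σ = (1, 3, 0, 2): 20 + (-9) + (-2) + 8 = 17
σ = (1, 3, 2, 0): 20 + (-9) + 1 + 13 = 25
σ = (2, 0, 1, 3): 26 + 14 + 15 + 4 = 59
σ = (2, 0, 3, 1): 26 + 14 + (-3) + 16 = 53
σ = (2, 1, 0, 3): 26 + (-9) + (-2) + 4 = 19
σ = (2, 1, 3, 0): 26 + (-9) + (-3) + 13 = 27
σ = (2, 3, 0, 1): 26 + (-9) + (-2) + 16 = 31
σ = (2, 3, 1, 0): 26 + (-9) + 15 + 13 = 45
σ = (3, 0, 1, 2): 28 + 14 + 15 + 8 = 65
σ = (3, 0, 2, 1): 28 + 14 + 1 + 16 = 59
σ = (3, 1, 0, 2): 28 + (-9) + (-2) + 8 = 25
σ = (3, 1, 2, 0): 28 + (-9) + 1 + 13 = 33
σ = (3, 2, 0, 1): 28 + (-1) + (-2) + 16 = 41
σ = (3, 2, 1, 0): 28 + (-1) + 15 + 13 = 55
Optimal value attained by: σ = (0, 1, 2, 3).
Answer: det⊕(C) = 7; verdict: SINGULAR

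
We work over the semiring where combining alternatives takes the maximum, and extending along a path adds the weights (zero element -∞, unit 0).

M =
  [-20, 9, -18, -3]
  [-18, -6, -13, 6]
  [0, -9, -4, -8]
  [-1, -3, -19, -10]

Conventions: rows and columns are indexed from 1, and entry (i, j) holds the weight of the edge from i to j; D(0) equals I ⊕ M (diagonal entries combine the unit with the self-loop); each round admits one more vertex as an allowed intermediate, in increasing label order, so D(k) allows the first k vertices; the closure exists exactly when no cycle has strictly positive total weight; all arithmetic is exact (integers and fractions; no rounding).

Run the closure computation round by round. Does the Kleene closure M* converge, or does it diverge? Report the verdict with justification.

D(0):
  [0, 9, -18, -3]
  [-18, 0, -13, 6]
  [0, -9, 0, -8]
  [-1, -3, -19, 0]
D(1):
  [0, 9, -18, -3]
  [-18, 0, -13, 6]
  [0, 9, 0, -3]
  [-1, 8, -19, 0]
Detection: at round 2, diagonal entry (4, 4) turns strictly positive.
Key observation: the cycle 4->1->2->4 has total weight (-1) + 9 + 6, which is strictly positive.
Answer: DIVERGES — positive cycle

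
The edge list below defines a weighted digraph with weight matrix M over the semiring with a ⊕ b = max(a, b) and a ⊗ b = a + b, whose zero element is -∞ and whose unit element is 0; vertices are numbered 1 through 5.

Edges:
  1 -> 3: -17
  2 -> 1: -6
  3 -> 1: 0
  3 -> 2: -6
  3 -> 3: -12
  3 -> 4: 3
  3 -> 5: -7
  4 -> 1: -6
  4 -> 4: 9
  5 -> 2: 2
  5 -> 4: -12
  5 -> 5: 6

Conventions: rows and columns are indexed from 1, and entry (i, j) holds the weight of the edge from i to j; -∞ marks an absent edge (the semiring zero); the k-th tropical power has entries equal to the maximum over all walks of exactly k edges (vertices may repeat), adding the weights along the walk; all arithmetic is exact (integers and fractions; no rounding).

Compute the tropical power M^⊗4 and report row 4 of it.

M^⊗2:
  [-17, -23, -29, -14, -24]
  [-∞, -∞, -23, -∞, -∞]
  [-3, -5, -17, 12, -1]
  [3, -∞, -23, 18, -∞]
  [-4, 8, -∞, -3, 12]
M^⊗3:
  [-20, -22, -34, -5, -18]
  [-23, -29, -35, -20, -30]
  [6, 1, -20, 21, 5]
  [12, -29, -14, 27, -30]
  [2, 14, -21, 6, 18]
M^⊗4:
  [-11, -16, -37, 4, -12]
  [-26, -28, -40, -11, -24]
  [15, 7, -11, 30, 11]
  [21, -20, -5, 36, -21]
  [8, 20, -15, 15, 24]
Answer: row 4 of M^⊗4 = [21, -20, -5, 36, -21]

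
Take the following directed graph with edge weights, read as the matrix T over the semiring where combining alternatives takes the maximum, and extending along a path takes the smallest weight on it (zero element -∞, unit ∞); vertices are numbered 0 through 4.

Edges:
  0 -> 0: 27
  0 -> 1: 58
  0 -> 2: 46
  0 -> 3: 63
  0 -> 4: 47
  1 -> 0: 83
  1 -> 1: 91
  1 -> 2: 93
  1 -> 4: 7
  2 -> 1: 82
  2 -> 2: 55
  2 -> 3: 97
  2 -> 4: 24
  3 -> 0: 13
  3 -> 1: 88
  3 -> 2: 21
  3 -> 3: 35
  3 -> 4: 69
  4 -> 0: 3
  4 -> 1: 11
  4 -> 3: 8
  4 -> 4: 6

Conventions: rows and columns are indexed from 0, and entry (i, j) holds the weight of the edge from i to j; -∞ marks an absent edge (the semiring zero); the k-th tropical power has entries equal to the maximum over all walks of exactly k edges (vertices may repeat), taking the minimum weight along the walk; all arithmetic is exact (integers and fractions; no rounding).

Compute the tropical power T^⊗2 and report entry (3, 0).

T^⊗2:
  [58, 63, 58, 46, 63]
  [83, 91, 91, 93, 47]
  [82, 88, 82, 55, 69]
  [83, 88, 88, 35, 35]
  [11, 11, 11, 8, 8]
Key observation: the optimum is the walk 3->1->0, with weight 88 min 83 = 83.
Optimal value attained by: walk 3->1->0.
Answer: (T^⊗2)[3][0] = 83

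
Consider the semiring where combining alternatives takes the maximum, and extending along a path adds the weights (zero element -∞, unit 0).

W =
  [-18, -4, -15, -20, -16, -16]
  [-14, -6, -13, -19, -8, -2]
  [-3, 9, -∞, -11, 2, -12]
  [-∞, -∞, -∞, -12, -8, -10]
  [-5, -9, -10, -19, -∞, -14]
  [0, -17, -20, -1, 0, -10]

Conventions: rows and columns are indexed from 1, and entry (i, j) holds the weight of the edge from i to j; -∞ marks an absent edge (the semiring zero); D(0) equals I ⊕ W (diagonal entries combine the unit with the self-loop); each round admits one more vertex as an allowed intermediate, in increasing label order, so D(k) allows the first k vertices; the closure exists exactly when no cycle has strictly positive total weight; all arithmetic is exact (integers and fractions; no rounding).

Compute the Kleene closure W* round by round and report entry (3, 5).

D(0):
  [0, -4, -15, -20, -16, -16]
  [-14, 0, -13, -19, -8, -2]
  [-3, 9, 0, -11, 2, -12]
  [-∞, -∞, -∞, 0, -8, -10]
  [-5, -9, -10, -19, 0, -14]
  [0, -17, -20, -1, 0, 0]
D(1):
  [0, -4, -15, -20, -16, -16]
  [-14, 0, -13, -19, -8, -2]
  [-3, 9, 0, -11, 2, -12]
  [-∞, -∞, -∞, 0, -8, -10]
  [-5, -9, -10, -19, 0, -14]
  [0, -4, -15, -1, 0, 0]
D(2):
  [0, -4, -15, -20, -12, -6]
  [-14, 0, -13, -19, -8, -2]
  [-3, 9, 0, -10, 2, 7]
  [-∞, -∞, -∞, 0, -8, -10]
  [-5, -9, -10, -19, 0, -11]
  [0, -4, -15, -1, 0, 0]
D(3):
  [0, -4, -15, -20, -12, -6]
  [-14, 0, -13, -19, -8, -2]
  [-3, 9, 0, -10, 2, 7]
  [-∞, -∞, -∞, 0, -8, -10]
  [-5, -1, -10, -19, 0, -3]
  [0, -4, -15, -1, 0, 0]
D(4):
  [0, -4, -15, -20, -12, -6]
  [-14, 0, -13, -19, -8, -2]
  [-3, 9, 0, -10, 2, 7]
  [-∞, -∞, -∞, 0, -8, -10]
  [-5, -1, -10, -19, 0, -3]
  [0, -4, -15, -1, 0, 0]
D(5):
  [0, -4, -15, -20, -12, -6]
  [-13, 0, -13, -19, -8, -2]
  [-3, 9, 0, -10, 2, 7]
  [-13, -9, -18, 0, -8, -10]
  [-5, -1, -10, -19, 0, -3]
  [0, -1, -10, -1, 0, 0]
D(6):
  [0, -4, -15, -7, -6, -6]
  [-2, 0, -12, -3, -2, -2]
  [7, 9, 0, 6, 7, 7]
  [-10, -9, -18, 0, -8, -10]
  [-3, -1, -10, -4, 0, -3]
  [0, -1, -10, -1, 0, 0]
Answer: W*[3][5] = 7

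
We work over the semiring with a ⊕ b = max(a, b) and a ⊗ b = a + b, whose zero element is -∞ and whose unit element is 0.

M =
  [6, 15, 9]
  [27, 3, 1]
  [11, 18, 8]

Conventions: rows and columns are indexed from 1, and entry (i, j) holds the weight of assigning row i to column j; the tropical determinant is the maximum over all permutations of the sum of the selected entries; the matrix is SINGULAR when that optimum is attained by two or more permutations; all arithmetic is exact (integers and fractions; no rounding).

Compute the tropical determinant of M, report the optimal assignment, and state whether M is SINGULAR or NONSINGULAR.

σ = (1, 2, 3): 6 + 3 + 8 = 17
σ = (1, 3, 2): 6 + 1 + 18 = 25
σ = (2, 1, 3): 15 + 27 + 8 = 50
σ = (2, 3, 1): 15 + 1 + 11 = 27
σ = (3, 1, 2): 9 + 27 + 18 = 54
σ = (3, 2, 1): 9 + 3 + 11 = 23
Optimal value attained by: σ = (3, 1, 2).
Answer: det⊕(M) = 54; verdict: NONSINGULAR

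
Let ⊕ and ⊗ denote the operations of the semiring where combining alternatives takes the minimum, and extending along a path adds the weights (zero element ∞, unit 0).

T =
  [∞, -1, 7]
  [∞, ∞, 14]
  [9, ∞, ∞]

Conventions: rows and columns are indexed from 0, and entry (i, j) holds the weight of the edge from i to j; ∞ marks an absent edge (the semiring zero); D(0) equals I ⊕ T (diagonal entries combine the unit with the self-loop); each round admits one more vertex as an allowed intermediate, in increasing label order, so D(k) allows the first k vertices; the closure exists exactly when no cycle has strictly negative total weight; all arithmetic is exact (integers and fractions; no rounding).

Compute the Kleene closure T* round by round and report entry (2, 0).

D(0):
  [0, -1, 7]
  [∞, 0, 14]
  [9, ∞, 0]
D(1):
  [0, -1, 7]
  [∞, 0, 14]
  [9, 8, 0]
D(2):
  [0, -1, 7]
  [∞, 0, 14]
  [9, 8, 0]
D(3):
  [0, -1, 7]
  [23, 0, 14]
  [9, 8, 0]
Answer: T*[2][0] = 9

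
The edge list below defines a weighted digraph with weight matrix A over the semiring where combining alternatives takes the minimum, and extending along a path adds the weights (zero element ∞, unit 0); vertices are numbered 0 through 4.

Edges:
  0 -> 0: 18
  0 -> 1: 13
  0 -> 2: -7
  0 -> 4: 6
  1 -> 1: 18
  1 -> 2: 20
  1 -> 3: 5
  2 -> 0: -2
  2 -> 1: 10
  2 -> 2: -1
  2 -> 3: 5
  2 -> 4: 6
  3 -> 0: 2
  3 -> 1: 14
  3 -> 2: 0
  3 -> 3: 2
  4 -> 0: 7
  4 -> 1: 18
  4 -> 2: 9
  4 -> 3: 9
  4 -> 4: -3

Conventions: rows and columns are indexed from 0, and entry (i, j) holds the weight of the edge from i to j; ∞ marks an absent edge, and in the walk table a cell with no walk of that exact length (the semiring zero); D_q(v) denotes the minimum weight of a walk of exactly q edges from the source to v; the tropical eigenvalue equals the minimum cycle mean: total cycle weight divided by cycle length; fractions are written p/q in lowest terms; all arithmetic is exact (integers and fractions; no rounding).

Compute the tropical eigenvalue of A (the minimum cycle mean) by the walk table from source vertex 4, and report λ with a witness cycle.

q=0: [∞, ∞, ∞, ∞, 0]
q=1: [7, 18, 9, 9, -3]
q=2: [4, 15, 0, 6, -6]
q=3: [-2, 10, -3, 3, -9]
q=4: [-5, 7, -9, 0, -12]
q=5: [-11, 1, -12, -4, -15]
Optimal cycle mean attained by: cycle 0->2->0, total (-7) + (-2), length 2.
Answer: λ = -9/2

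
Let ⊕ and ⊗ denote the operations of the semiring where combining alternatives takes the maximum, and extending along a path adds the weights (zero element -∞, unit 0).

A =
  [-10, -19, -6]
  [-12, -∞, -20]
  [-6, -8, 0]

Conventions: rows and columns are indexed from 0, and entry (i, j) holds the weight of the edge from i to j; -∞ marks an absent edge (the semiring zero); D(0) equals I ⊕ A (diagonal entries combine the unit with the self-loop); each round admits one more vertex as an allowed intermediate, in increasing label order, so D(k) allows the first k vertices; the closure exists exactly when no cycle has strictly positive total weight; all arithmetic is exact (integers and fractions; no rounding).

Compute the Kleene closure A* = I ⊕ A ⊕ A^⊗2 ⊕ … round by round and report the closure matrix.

D(0):
  [0, -19, -6]
  [-12, 0, -20]
  [-6, -8, 0]
D(1):
  [0, -19, -6]
  [-12, 0, -18]
  [-6, -8, 0]
D(2):
  [0, -19, -6]
  [-12, 0, -18]
  [-6, -8, 0]
D(3):
  [0, -14, -6]
  [-12, 0, -18]
  [-6, -8, 0]
Answer: A* = [[0, -14, -6], [-12, 0, -18], [-6, -8, 0]]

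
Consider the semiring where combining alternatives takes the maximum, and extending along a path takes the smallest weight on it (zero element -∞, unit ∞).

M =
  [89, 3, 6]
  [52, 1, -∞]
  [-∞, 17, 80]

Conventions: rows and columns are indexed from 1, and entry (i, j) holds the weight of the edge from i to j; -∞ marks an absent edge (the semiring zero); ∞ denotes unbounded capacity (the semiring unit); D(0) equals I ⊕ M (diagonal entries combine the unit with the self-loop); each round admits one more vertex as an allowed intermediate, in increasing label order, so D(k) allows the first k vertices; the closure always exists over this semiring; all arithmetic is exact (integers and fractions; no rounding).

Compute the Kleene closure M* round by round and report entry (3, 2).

D(0):
  [∞, 3, 6]
  [52, ∞, -∞]
  [-∞, 17, ∞]
D(1):
  [∞, 3, 6]
  [52, ∞, 6]
  [-∞, 17, ∞]
D(2):
  [∞, 3, 6]
  [52, ∞, 6]
  [17, 17, ∞]
D(3):
  [∞, 6, 6]
  [52, ∞, 6]
  [17, 17, ∞]
Answer: M*[3][2] = 17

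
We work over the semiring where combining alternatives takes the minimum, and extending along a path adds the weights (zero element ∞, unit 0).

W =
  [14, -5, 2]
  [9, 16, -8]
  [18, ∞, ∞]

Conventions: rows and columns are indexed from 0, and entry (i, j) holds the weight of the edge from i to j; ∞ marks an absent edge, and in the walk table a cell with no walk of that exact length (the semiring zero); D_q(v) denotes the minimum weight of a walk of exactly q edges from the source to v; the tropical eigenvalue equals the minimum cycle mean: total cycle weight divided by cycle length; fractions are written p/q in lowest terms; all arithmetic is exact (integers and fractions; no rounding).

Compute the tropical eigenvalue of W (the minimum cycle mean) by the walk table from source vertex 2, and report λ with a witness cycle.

q=0: [∞, ∞, 0]
q=1: [18, ∞, ∞]
q=2: [32, 13, 20]
q=3: [22, 27, 5]
Optimal cycle mean attained by: cycle 0->1->2->0, total (-5) + (-8) + 18, length 3.
Answer: λ = 5/3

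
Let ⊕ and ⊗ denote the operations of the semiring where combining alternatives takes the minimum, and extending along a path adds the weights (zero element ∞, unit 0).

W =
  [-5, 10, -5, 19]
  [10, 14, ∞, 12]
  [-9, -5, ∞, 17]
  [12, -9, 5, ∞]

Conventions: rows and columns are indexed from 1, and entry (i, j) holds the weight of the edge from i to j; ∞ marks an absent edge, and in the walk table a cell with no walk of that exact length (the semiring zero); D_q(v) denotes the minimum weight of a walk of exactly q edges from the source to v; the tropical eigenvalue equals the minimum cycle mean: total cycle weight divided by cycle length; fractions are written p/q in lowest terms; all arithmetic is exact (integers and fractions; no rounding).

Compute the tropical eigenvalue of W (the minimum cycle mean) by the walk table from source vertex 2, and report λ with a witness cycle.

q=0: [∞, 0, ∞, ∞]
q=1: [10, 14, ∞, 12]
q=2: [5, 3, 5, 26]
q=3: [-4, 0, 0, 15]
q=4: [-9, -5, -9, 12]
Optimal cycle mean attained by: cycle 1->3->1, total (-5) + (-9), length 2.
Answer: λ = -7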